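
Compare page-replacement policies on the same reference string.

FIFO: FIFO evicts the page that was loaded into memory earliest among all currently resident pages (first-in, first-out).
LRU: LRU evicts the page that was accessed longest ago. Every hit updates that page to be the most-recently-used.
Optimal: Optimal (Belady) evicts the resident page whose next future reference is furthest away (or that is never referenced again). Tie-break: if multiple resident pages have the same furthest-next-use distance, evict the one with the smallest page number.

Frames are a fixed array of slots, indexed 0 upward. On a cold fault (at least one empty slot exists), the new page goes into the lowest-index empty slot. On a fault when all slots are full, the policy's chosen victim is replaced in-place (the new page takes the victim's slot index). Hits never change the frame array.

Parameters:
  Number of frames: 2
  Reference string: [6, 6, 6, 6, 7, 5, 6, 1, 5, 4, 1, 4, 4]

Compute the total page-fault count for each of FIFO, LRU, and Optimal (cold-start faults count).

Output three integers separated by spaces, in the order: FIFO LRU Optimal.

Answer: 8 8 5

Derivation:
--- FIFO ---
  step 0: ref 6 -> FAULT, frames=[6,-] (faults so far: 1)
  step 1: ref 6 -> HIT, frames=[6,-] (faults so far: 1)
  step 2: ref 6 -> HIT, frames=[6,-] (faults so far: 1)
  step 3: ref 6 -> HIT, frames=[6,-] (faults so far: 1)
  step 4: ref 7 -> FAULT, frames=[6,7] (faults so far: 2)
  step 5: ref 5 -> FAULT, evict 6, frames=[5,7] (faults so far: 3)
  step 6: ref 6 -> FAULT, evict 7, frames=[5,6] (faults so far: 4)
  step 7: ref 1 -> FAULT, evict 5, frames=[1,6] (faults so far: 5)
  step 8: ref 5 -> FAULT, evict 6, frames=[1,5] (faults so far: 6)
  step 9: ref 4 -> FAULT, evict 1, frames=[4,5] (faults so far: 7)
  step 10: ref 1 -> FAULT, evict 5, frames=[4,1] (faults so far: 8)
  step 11: ref 4 -> HIT, frames=[4,1] (faults so far: 8)
  step 12: ref 4 -> HIT, frames=[4,1] (faults so far: 8)
  FIFO total faults: 8
--- LRU ---
  step 0: ref 6 -> FAULT, frames=[6,-] (faults so far: 1)
  step 1: ref 6 -> HIT, frames=[6,-] (faults so far: 1)
  step 2: ref 6 -> HIT, frames=[6,-] (faults so far: 1)
  step 3: ref 6 -> HIT, frames=[6,-] (faults so far: 1)
  step 4: ref 7 -> FAULT, frames=[6,7] (faults so far: 2)
  step 5: ref 5 -> FAULT, evict 6, frames=[5,7] (faults so far: 3)
  step 6: ref 6 -> FAULT, evict 7, frames=[5,6] (faults so far: 4)
  step 7: ref 1 -> FAULT, evict 5, frames=[1,6] (faults so far: 5)
  step 8: ref 5 -> FAULT, evict 6, frames=[1,5] (faults so far: 6)
  step 9: ref 4 -> FAULT, evict 1, frames=[4,5] (faults so far: 7)
  step 10: ref 1 -> FAULT, evict 5, frames=[4,1] (faults so far: 8)
  step 11: ref 4 -> HIT, frames=[4,1] (faults so far: 8)
  step 12: ref 4 -> HIT, frames=[4,1] (faults so far: 8)
  LRU total faults: 8
--- Optimal ---
  step 0: ref 6 -> FAULT, frames=[6,-] (faults so far: 1)
  step 1: ref 6 -> HIT, frames=[6,-] (faults so far: 1)
  step 2: ref 6 -> HIT, frames=[6,-] (faults so far: 1)
  step 3: ref 6 -> HIT, frames=[6,-] (faults so far: 1)
  step 4: ref 7 -> FAULT, frames=[6,7] (faults so far: 2)
  step 5: ref 5 -> FAULT, evict 7, frames=[6,5] (faults so far: 3)
  step 6: ref 6 -> HIT, frames=[6,5] (faults so far: 3)
  step 7: ref 1 -> FAULT, evict 6, frames=[1,5] (faults so far: 4)
  step 8: ref 5 -> HIT, frames=[1,5] (faults so far: 4)
  step 9: ref 4 -> FAULT, evict 5, frames=[1,4] (faults so far: 5)
  step 10: ref 1 -> HIT, frames=[1,4] (faults so far: 5)
  step 11: ref 4 -> HIT, frames=[1,4] (faults so far: 5)
  step 12: ref 4 -> HIT, frames=[1,4] (faults so far: 5)
  Optimal total faults: 5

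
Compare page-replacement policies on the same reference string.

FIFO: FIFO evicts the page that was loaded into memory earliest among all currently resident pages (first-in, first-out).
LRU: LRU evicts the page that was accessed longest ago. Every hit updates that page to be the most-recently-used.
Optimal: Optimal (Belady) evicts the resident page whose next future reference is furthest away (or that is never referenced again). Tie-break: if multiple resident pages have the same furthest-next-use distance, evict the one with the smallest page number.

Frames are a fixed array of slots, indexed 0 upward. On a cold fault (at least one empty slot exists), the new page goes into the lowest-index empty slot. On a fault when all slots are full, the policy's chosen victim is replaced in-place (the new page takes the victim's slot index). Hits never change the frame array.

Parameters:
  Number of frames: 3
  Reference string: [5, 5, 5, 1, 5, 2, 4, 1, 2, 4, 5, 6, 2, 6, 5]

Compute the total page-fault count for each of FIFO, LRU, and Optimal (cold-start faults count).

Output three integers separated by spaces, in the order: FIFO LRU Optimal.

Answer: 7 8 6

Derivation:
--- FIFO ---
  step 0: ref 5 -> FAULT, frames=[5,-,-] (faults so far: 1)
  step 1: ref 5 -> HIT, frames=[5,-,-] (faults so far: 1)
  step 2: ref 5 -> HIT, frames=[5,-,-] (faults so far: 1)
  step 3: ref 1 -> FAULT, frames=[5,1,-] (faults so far: 2)
  step 4: ref 5 -> HIT, frames=[5,1,-] (faults so far: 2)
  step 5: ref 2 -> FAULT, frames=[5,1,2] (faults so far: 3)
  step 6: ref 4 -> FAULT, evict 5, frames=[4,1,2] (faults so far: 4)
  step 7: ref 1 -> HIT, frames=[4,1,2] (faults so far: 4)
  step 8: ref 2 -> HIT, frames=[4,1,2] (faults so far: 4)
  step 9: ref 4 -> HIT, frames=[4,1,2] (faults so far: 4)
  step 10: ref 5 -> FAULT, evict 1, frames=[4,5,2] (faults so far: 5)
  step 11: ref 6 -> FAULT, evict 2, frames=[4,5,6] (faults so far: 6)
  step 12: ref 2 -> FAULT, evict 4, frames=[2,5,6] (faults so far: 7)
  step 13: ref 6 -> HIT, frames=[2,5,6] (faults so far: 7)
  step 14: ref 5 -> HIT, frames=[2,5,6] (faults so far: 7)
  FIFO total faults: 7
--- LRU ---
  step 0: ref 5 -> FAULT, frames=[5,-,-] (faults so far: 1)
  step 1: ref 5 -> HIT, frames=[5,-,-] (faults so far: 1)
  step 2: ref 5 -> HIT, frames=[5,-,-] (faults so far: 1)
  step 3: ref 1 -> FAULT, frames=[5,1,-] (faults so far: 2)
  step 4: ref 5 -> HIT, frames=[5,1,-] (faults so far: 2)
  step 5: ref 2 -> FAULT, frames=[5,1,2] (faults so far: 3)
  step 6: ref 4 -> FAULT, evict 1, frames=[5,4,2] (faults so far: 4)
  step 7: ref 1 -> FAULT, evict 5, frames=[1,4,2] (faults so far: 5)
  step 8: ref 2 -> HIT, frames=[1,4,2] (faults so far: 5)
  step 9: ref 4 -> HIT, frames=[1,4,2] (faults so far: 5)
  step 10: ref 5 -> FAULT, evict 1, frames=[5,4,2] (faults so far: 6)
  step 11: ref 6 -> FAULT, evict 2, frames=[5,4,6] (faults so far: 7)
  step 12: ref 2 -> FAULT, evict 4, frames=[5,2,6] (faults so far: 8)
  step 13: ref 6 -> HIT, frames=[5,2,6] (faults so far: 8)
  step 14: ref 5 -> HIT, frames=[5,2,6] (faults so far: 8)
  LRU total faults: 8
--- Optimal ---
  step 0: ref 5 -> FAULT, frames=[5,-,-] (faults so far: 1)
  step 1: ref 5 -> HIT, frames=[5,-,-] (faults so far: 1)
  step 2: ref 5 -> HIT, frames=[5,-,-] (faults so far: 1)
  step 3: ref 1 -> FAULT, frames=[5,1,-] (faults so far: 2)
  step 4: ref 5 -> HIT, frames=[5,1,-] (faults so far: 2)
  step 5: ref 2 -> FAULT, frames=[5,1,2] (faults so far: 3)
  step 6: ref 4 -> FAULT, evict 5, frames=[4,1,2] (faults so far: 4)
  step 7: ref 1 -> HIT, frames=[4,1,2] (faults so far: 4)
  step 8: ref 2 -> HIT, frames=[4,1,2] (faults so far: 4)
  step 9: ref 4 -> HIT, frames=[4,1,2] (faults so far: 4)
  step 10: ref 5 -> FAULT, evict 1, frames=[4,5,2] (faults so far: 5)
  step 11: ref 6 -> FAULT, evict 4, frames=[6,5,2] (faults so far: 6)
  step 12: ref 2 -> HIT, frames=[6,5,2] (faults so far: 6)
  step 13: ref 6 -> HIT, frames=[6,5,2] (faults so far: 6)
  step 14: ref 5 -> HIT, frames=[6,5,2] (faults so far: 6)
  Optimal total faults: 6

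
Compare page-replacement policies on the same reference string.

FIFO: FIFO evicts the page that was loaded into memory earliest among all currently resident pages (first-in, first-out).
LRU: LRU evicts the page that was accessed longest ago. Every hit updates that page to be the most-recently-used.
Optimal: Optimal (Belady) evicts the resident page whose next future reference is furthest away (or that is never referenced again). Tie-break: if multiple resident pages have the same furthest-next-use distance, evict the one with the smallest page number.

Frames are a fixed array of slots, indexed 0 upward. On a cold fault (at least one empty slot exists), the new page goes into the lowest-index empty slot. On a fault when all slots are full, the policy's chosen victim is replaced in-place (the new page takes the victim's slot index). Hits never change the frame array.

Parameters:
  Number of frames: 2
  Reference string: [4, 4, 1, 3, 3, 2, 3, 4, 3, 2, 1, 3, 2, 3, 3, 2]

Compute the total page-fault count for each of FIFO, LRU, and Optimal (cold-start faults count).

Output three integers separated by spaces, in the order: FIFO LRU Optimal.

--- FIFO ---
  step 0: ref 4 -> FAULT, frames=[4,-] (faults so far: 1)
  step 1: ref 4 -> HIT, frames=[4,-] (faults so far: 1)
  step 2: ref 1 -> FAULT, frames=[4,1] (faults so far: 2)
  step 3: ref 3 -> FAULT, evict 4, frames=[3,1] (faults so far: 3)
  step 4: ref 3 -> HIT, frames=[3,1] (faults so far: 3)
  step 5: ref 2 -> FAULT, evict 1, frames=[3,2] (faults so far: 4)
  step 6: ref 3 -> HIT, frames=[3,2] (faults so far: 4)
  step 7: ref 4 -> FAULT, evict 3, frames=[4,2] (faults so far: 5)
  step 8: ref 3 -> FAULT, evict 2, frames=[4,3] (faults so far: 6)
  step 9: ref 2 -> FAULT, evict 4, frames=[2,3] (faults so far: 7)
  step 10: ref 1 -> FAULT, evict 3, frames=[2,1] (faults so far: 8)
  step 11: ref 3 -> FAULT, evict 2, frames=[3,1] (faults so far: 9)
  step 12: ref 2 -> FAULT, evict 1, frames=[3,2] (faults so far: 10)
  step 13: ref 3 -> HIT, frames=[3,2] (faults so far: 10)
  step 14: ref 3 -> HIT, frames=[3,2] (faults so far: 10)
  step 15: ref 2 -> HIT, frames=[3,2] (faults so far: 10)
  FIFO total faults: 10
--- LRU ---
  step 0: ref 4 -> FAULT, frames=[4,-] (faults so far: 1)
  step 1: ref 4 -> HIT, frames=[4,-] (faults so far: 1)
  step 2: ref 1 -> FAULT, frames=[4,1] (faults so far: 2)
  step 3: ref 3 -> FAULT, evict 4, frames=[3,1] (faults so far: 3)
  step 4: ref 3 -> HIT, frames=[3,1] (faults so far: 3)
  step 5: ref 2 -> FAULT, evict 1, frames=[3,2] (faults so far: 4)
  step 6: ref 3 -> HIT, frames=[3,2] (faults so far: 4)
  step 7: ref 4 -> FAULT, evict 2, frames=[3,4] (faults so far: 5)
  step 8: ref 3 -> HIT, frames=[3,4] (faults so far: 5)
  step 9: ref 2 -> FAULT, evict 4, frames=[3,2] (faults so far: 6)
  step 10: ref 1 -> FAULT, evict 3, frames=[1,2] (faults so far: 7)
  step 11: ref 3 -> FAULT, evict 2, frames=[1,3] (faults so far: 8)
  step 12: ref 2 -> FAULT, evict 1, frames=[2,3] (faults so far: 9)
  step 13: ref 3 -> HIT, frames=[2,3] (faults so far: 9)
  step 14: ref 3 -> HIT, frames=[2,3] (faults so far: 9)
  step 15: ref 2 -> HIT, frames=[2,3] (faults so far: 9)
  LRU total faults: 9
--- Optimal ---
  step 0: ref 4 -> FAULT, frames=[4,-] (faults so far: 1)
  step 1: ref 4 -> HIT, frames=[4,-] (faults so far: 1)
  step 2: ref 1 -> FAULT, frames=[4,1] (faults so far: 2)
  step 3: ref 3 -> FAULT, evict 1, frames=[4,3] (faults so far: 3)
  step 4: ref 3 -> HIT, frames=[4,3] (faults so far: 3)
  step 5: ref 2 -> FAULT, evict 4, frames=[2,3] (faults so far: 4)
  step 6: ref 3 -> HIT, frames=[2,3] (faults so far: 4)
  step 7: ref 4 -> FAULT, evict 2, frames=[4,3] (faults so far: 5)
  step 8: ref 3 -> HIT, frames=[4,3] (faults so far: 5)
  step 9: ref 2 -> FAULT, evict 4, frames=[2,3] (faults so far: 6)
  step 10: ref 1 -> FAULT, evict 2, frames=[1,3] (faults so far: 7)
  step 11: ref 3 -> HIT, frames=[1,3] (faults so far: 7)
  step 12: ref 2 -> FAULT, evict 1, frames=[2,3] (faults so far: 8)
  step 13: ref 3 -> HIT, frames=[2,3] (faults so far: 8)
  step 14: ref 3 -> HIT, frames=[2,3] (faults so far: 8)
  step 15: ref 2 -> HIT, frames=[2,3] (faults so far: 8)
  Optimal total faults: 8

Answer: 10 9 8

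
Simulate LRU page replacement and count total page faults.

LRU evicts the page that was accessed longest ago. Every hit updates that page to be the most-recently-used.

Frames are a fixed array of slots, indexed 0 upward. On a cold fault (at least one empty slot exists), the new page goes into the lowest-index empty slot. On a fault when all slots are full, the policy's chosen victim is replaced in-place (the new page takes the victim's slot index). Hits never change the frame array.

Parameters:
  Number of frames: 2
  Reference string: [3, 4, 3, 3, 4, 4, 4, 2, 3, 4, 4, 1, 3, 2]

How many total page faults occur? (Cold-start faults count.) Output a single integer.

Step 0: ref 3 → FAULT, frames=[3,-]
Step 1: ref 4 → FAULT, frames=[3,4]
Step 2: ref 3 → HIT, frames=[3,4]
Step 3: ref 3 → HIT, frames=[3,4]
Step 4: ref 4 → HIT, frames=[3,4]
Step 5: ref 4 → HIT, frames=[3,4]
Step 6: ref 4 → HIT, frames=[3,4]
Step 7: ref 2 → FAULT (evict 3), frames=[2,4]
Step 8: ref 3 → FAULT (evict 4), frames=[2,3]
Step 9: ref 4 → FAULT (evict 2), frames=[4,3]
Step 10: ref 4 → HIT, frames=[4,3]
Step 11: ref 1 → FAULT (evict 3), frames=[4,1]
Step 12: ref 3 → FAULT (evict 4), frames=[3,1]
Step 13: ref 2 → FAULT (evict 1), frames=[3,2]
Total faults: 8

Answer: 8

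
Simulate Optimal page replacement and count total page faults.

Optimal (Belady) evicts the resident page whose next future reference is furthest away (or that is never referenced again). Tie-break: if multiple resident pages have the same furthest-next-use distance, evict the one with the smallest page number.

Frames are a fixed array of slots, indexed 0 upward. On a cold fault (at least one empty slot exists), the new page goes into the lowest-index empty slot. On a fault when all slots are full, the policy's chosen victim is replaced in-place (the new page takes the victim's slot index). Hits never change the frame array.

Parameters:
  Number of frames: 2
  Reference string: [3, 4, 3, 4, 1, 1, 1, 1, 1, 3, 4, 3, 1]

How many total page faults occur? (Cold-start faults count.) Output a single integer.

Answer: 5

Derivation:
Step 0: ref 3 → FAULT, frames=[3,-]
Step 1: ref 4 → FAULT, frames=[3,4]
Step 2: ref 3 → HIT, frames=[3,4]
Step 3: ref 4 → HIT, frames=[3,4]
Step 4: ref 1 → FAULT (evict 4), frames=[3,1]
Step 5: ref 1 → HIT, frames=[3,1]
Step 6: ref 1 → HIT, frames=[3,1]
Step 7: ref 1 → HIT, frames=[3,1]
Step 8: ref 1 → HIT, frames=[3,1]
Step 9: ref 3 → HIT, frames=[3,1]
Step 10: ref 4 → FAULT (evict 1), frames=[3,4]
Step 11: ref 3 → HIT, frames=[3,4]
Step 12: ref 1 → FAULT (evict 3), frames=[1,4]
Total faults: 5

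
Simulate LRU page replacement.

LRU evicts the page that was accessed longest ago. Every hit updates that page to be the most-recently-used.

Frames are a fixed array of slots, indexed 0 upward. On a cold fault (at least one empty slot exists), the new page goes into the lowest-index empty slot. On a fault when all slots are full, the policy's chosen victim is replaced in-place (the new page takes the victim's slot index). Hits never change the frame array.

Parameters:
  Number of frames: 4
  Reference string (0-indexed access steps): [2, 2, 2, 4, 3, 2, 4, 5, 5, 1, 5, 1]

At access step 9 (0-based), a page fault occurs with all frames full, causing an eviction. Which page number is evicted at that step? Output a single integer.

Step 0: ref 2 -> FAULT, frames=[2,-,-,-]
Step 1: ref 2 -> HIT, frames=[2,-,-,-]
Step 2: ref 2 -> HIT, frames=[2,-,-,-]
Step 3: ref 4 -> FAULT, frames=[2,4,-,-]
Step 4: ref 3 -> FAULT, frames=[2,4,3,-]
Step 5: ref 2 -> HIT, frames=[2,4,3,-]
Step 6: ref 4 -> HIT, frames=[2,4,3,-]
Step 7: ref 5 -> FAULT, frames=[2,4,3,5]
Step 8: ref 5 -> HIT, frames=[2,4,3,5]
Step 9: ref 1 -> FAULT, evict 3, frames=[2,4,1,5]
At step 9: evicted page 3

Answer: 3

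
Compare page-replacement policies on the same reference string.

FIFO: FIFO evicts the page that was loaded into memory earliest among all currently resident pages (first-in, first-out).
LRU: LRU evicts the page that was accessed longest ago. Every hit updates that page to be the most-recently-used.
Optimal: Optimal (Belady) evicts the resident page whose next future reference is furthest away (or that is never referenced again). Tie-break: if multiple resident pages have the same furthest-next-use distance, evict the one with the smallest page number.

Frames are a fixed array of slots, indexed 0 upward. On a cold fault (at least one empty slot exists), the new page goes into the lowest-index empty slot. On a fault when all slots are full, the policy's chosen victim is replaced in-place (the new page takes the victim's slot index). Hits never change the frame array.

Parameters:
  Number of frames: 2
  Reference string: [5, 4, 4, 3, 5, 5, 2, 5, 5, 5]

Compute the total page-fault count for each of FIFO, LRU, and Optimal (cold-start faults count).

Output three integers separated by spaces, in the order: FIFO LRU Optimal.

Answer: 5 5 4

Derivation:
--- FIFO ---
  step 0: ref 5 -> FAULT, frames=[5,-] (faults so far: 1)
  step 1: ref 4 -> FAULT, frames=[5,4] (faults so far: 2)
  step 2: ref 4 -> HIT, frames=[5,4] (faults so far: 2)
  step 3: ref 3 -> FAULT, evict 5, frames=[3,4] (faults so far: 3)
  step 4: ref 5 -> FAULT, evict 4, frames=[3,5] (faults so far: 4)
  step 5: ref 5 -> HIT, frames=[3,5] (faults so far: 4)
  step 6: ref 2 -> FAULT, evict 3, frames=[2,5] (faults so far: 5)
  step 7: ref 5 -> HIT, frames=[2,5] (faults so far: 5)
  step 8: ref 5 -> HIT, frames=[2,5] (faults so far: 5)
  step 9: ref 5 -> HIT, frames=[2,5] (faults so far: 5)
  FIFO total faults: 5
--- LRU ---
  step 0: ref 5 -> FAULT, frames=[5,-] (faults so far: 1)
  step 1: ref 4 -> FAULT, frames=[5,4] (faults so far: 2)
  step 2: ref 4 -> HIT, frames=[5,4] (faults so far: 2)
  step 3: ref 3 -> FAULT, evict 5, frames=[3,4] (faults so far: 3)
  step 4: ref 5 -> FAULT, evict 4, frames=[3,5] (faults so far: 4)
  step 5: ref 5 -> HIT, frames=[3,5] (faults so far: 4)
  step 6: ref 2 -> FAULT, evict 3, frames=[2,5] (faults so far: 5)
  step 7: ref 5 -> HIT, frames=[2,5] (faults so far: 5)
  step 8: ref 5 -> HIT, frames=[2,5] (faults so far: 5)
  step 9: ref 5 -> HIT, frames=[2,5] (faults so far: 5)
  LRU total faults: 5
--- Optimal ---
  step 0: ref 5 -> FAULT, frames=[5,-] (faults so far: 1)
  step 1: ref 4 -> FAULT, frames=[5,4] (faults so far: 2)
  step 2: ref 4 -> HIT, frames=[5,4] (faults so far: 2)
  step 3: ref 3 -> FAULT, evict 4, frames=[5,3] (faults so far: 3)
  step 4: ref 5 -> HIT, frames=[5,3] (faults so far: 3)
  step 5: ref 5 -> HIT, frames=[5,3] (faults so far: 3)
  step 6: ref 2 -> FAULT, evict 3, frames=[5,2] (faults so far: 4)
  step 7: ref 5 -> HIT, frames=[5,2] (faults so far: 4)
  step 8: ref 5 -> HIT, frames=[5,2] (faults so far: 4)
  step 9: ref 5 -> HIT, frames=[5,2] (faults so far: 4)
  Optimal total faults: 4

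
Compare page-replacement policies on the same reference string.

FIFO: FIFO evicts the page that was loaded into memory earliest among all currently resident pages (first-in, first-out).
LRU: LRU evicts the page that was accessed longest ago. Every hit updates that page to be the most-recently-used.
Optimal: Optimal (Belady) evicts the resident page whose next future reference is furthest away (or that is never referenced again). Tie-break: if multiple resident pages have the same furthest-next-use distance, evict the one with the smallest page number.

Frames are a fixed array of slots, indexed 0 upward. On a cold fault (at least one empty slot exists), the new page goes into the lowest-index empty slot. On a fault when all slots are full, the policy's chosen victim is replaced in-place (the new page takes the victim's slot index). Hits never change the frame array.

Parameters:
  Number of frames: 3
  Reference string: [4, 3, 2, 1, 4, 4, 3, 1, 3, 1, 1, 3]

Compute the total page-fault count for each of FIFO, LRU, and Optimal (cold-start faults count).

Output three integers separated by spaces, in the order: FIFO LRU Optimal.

Answer: 6 6 4

Derivation:
--- FIFO ---
  step 0: ref 4 -> FAULT, frames=[4,-,-] (faults so far: 1)
  step 1: ref 3 -> FAULT, frames=[4,3,-] (faults so far: 2)
  step 2: ref 2 -> FAULT, frames=[4,3,2] (faults so far: 3)
  step 3: ref 1 -> FAULT, evict 4, frames=[1,3,2] (faults so far: 4)
  step 4: ref 4 -> FAULT, evict 3, frames=[1,4,2] (faults so far: 5)
  step 5: ref 4 -> HIT, frames=[1,4,2] (faults so far: 5)
  step 6: ref 3 -> FAULT, evict 2, frames=[1,4,3] (faults so far: 6)
  step 7: ref 1 -> HIT, frames=[1,4,3] (faults so far: 6)
  step 8: ref 3 -> HIT, frames=[1,4,3] (faults so far: 6)
  step 9: ref 1 -> HIT, frames=[1,4,3] (faults so far: 6)
  step 10: ref 1 -> HIT, frames=[1,4,3] (faults so far: 6)
  step 11: ref 3 -> HIT, frames=[1,4,3] (faults so far: 6)
  FIFO total faults: 6
--- LRU ---
  step 0: ref 4 -> FAULT, frames=[4,-,-] (faults so far: 1)
  step 1: ref 3 -> FAULT, frames=[4,3,-] (faults so far: 2)
  step 2: ref 2 -> FAULT, frames=[4,3,2] (faults so far: 3)
  step 3: ref 1 -> FAULT, evict 4, frames=[1,3,2] (faults so far: 4)
  step 4: ref 4 -> FAULT, evict 3, frames=[1,4,2] (faults so far: 5)
  step 5: ref 4 -> HIT, frames=[1,4,2] (faults so far: 5)
  step 6: ref 3 -> FAULT, evict 2, frames=[1,4,3] (faults so far: 6)
  step 7: ref 1 -> HIT, frames=[1,4,3] (faults so far: 6)
  step 8: ref 3 -> HIT, frames=[1,4,3] (faults so far: 6)
  step 9: ref 1 -> HIT, frames=[1,4,3] (faults so far: 6)
  step 10: ref 1 -> HIT, frames=[1,4,3] (faults so far: 6)
  step 11: ref 3 -> HIT, frames=[1,4,3] (faults so far: 6)
  LRU total faults: 6
--- Optimal ---
  step 0: ref 4 -> FAULT, frames=[4,-,-] (faults so far: 1)
  step 1: ref 3 -> FAULT, frames=[4,3,-] (faults so far: 2)
  step 2: ref 2 -> FAULT, frames=[4,3,2] (faults so far: 3)
  step 3: ref 1 -> FAULT, evict 2, frames=[4,3,1] (faults so far: 4)
  step 4: ref 4 -> HIT, frames=[4,3,1] (faults so far: 4)
  step 5: ref 4 -> HIT, frames=[4,3,1] (faults so far: 4)
  step 6: ref 3 -> HIT, frames=[4,3,1] (faults so far: 4)
  step 7: ref 1 -> HIT, frames=[4,3,1] (faults so far: 4)
  step 8: ref 3 -> HIT, frames=[4,3,1] (faults so far: 4)
  step 9: ref 1 -> HIT, frames=[4,3,1] (faults so far: 4)
  step 10: ref 1 -> HIT, frames=[4,3,1] (faults so far: 4)
  step 11: ref 3 -> HIT, frames=[4,3,1] (faults so far: 4)
  Optimal total faults: 4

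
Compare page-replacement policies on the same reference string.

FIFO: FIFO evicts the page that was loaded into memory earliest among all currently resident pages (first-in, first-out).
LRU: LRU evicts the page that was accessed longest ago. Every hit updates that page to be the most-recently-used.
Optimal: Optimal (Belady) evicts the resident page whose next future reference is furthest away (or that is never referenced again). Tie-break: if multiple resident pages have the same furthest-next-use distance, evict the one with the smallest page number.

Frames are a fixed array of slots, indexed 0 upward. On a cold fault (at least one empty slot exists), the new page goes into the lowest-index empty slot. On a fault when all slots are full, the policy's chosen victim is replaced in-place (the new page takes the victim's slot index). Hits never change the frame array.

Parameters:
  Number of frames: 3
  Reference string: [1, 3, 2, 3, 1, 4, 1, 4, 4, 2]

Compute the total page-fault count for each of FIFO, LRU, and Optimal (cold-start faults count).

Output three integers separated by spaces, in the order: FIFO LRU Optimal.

--- FIFO ---
  step 0: ref 1 -> FAULT, frames=[1,-,-] (faults so far: 1)
  step 1: ref 3 -> FAULT, frames=[1,3,-] (faults so far: 2)
  step 2: ref 2 -> FAULT, frames=[1,3,2] (faults so far: 3)
  step 3: ref 3 -> HIT, frames=[1,3,2] (faults so far: 3)
  step 4: ref 1 -> HIT, frames=[1,3,2] (faults so far: 3)
  step 5: ref 4 -> FAULT, evict 1, frames=[4,3,2] (faults so far: 4)
  step 6: ref 1 -> FAULT, evict 3, frames=[4,1,2] (faults so far: 5)
  step 7: ref 4 -> HIT, frames=[4,1,2] (faults so far: 5)
  step 8: ref 4 -> HIT, frames=[4,1,2] (faults so far: 5)
  step 9: ref 2 -> HIT, frames=[4,1,2] (faults so far: 5)
  FIFO total faults: 5
--- LRU ---
  step 0: ref 1 -> FAULT, frames=[1,-,-] (faults so far: 1)
  step 1: ref 3 -> FAULT, frames=[1,3,-] (faults so far: 2)
  step 2: ref 2 -> FAULT, frames=[1,3,2] (faults so far: 3)
  step 3: ref 3 -> HIT, frames=[1,3,2] (faults so far: 3)
  step 4: ref 1 -> HIT, frames=[1,3,2] (faults so far: 3)
  step 5: ref 4 -> FAULT, evict 2, frames=[1,3,4] (faults so far: 4)
  step 6: ref 1 -> HIT, frames=[1,3,4] (faults so far: 4)
  step 7: ref 4 -> HIT, frames=[1,3,4] (faults so far: 4)
  step 8: ref 4 -> HIT, frames=[1,3,4] (faults so far: 4)
  step 9: ref 2 -> FAULT, evict 3, frames=[1,2,4] (faults so far: 5)
  LRU total faults: 5
--- Optimal ---
  step 0: ref 1 -> FAULT, frames=[1,-,-] (faults so far: 1)
  step 1: ref 3 -> FAULT, frames=[1,3,-] (faults so far: 2)
  step 2: ref 2 -> FAULT, frames=[1,3,2] (faults so far: 3)
  step 3: ref 3 -> HIT, frames=[1,3,2] (faults so far: 3)
  step 4: ref 1 -> HIT, frames=[1,3,2] (faults so far: 3)
  step 5: ref 4 -> FAULT, evict 3, frames=[1,4,2] (faults so far: 4)
  step 6: ref 1 -> HIT, frames=[1,4,2] (faults so far: 4)
  step 7: ref 4 -> HIT, frames=[1,4,2] (faults so far: 4)
  step 8: ref 4 -> HIT, frames=[1,4,2] (faults so far: 4)
  step 9: ref 2 -> HIT, frames=[1,4,2] (faults so far: 4)
  Optimal total faults: 4

Answer: 5 5 4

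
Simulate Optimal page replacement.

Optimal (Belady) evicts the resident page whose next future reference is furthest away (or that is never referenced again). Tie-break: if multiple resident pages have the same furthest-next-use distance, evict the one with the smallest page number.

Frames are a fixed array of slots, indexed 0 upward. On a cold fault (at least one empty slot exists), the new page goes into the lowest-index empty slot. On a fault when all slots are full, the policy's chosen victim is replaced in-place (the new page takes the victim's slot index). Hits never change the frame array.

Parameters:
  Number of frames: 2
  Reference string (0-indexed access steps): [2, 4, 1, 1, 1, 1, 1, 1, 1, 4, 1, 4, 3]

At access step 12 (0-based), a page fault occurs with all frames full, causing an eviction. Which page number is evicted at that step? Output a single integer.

Step 0: ref 2 -> FAULT, frames=[2,-]
Step 1: ref 4 -> FAULT, frames=[2,4]
Step 2: ref 1 -> FAULT, evict 2, frames=[1,4]
Step 3: ref 1 -> HIT, frames=[1,4]
Step 4: ref 1 -> HIT, frames=[1,4]
Step 5: ref 1 -> HIT, frames=[1,4]
Step 6: ref 1 -> HIT, frames=[1,4]
Step 7: ref 1 -> HIT, frames=[1,4]
Step 8: ref 1 -> HIT, frames=[1,4]
Step 9: ref 4 -> HIT, frames=[1,4]
Step 10: ref 1 -> HIT, frames=[1,4]
Step 11: ref 4 -> HIT, frames=[1,4]
Step 12: ref 3 -> FAULT, evict 1, frames=[3,4]
At step 12: evicted page 1

Answer: 1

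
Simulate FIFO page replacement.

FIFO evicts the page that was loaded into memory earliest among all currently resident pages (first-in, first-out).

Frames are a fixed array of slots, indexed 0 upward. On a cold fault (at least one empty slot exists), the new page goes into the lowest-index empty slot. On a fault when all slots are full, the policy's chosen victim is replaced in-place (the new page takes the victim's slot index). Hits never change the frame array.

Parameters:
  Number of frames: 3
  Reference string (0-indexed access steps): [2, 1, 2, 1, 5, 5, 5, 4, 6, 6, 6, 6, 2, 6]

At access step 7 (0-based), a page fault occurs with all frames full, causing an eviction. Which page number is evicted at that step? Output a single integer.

Step 0: ref 2 -> FAULT, frames=[2,-,-]
Step 1: ref 1 -> FAULT, frames=[2,1,-]
Step 2: ref 2 -> HIT, frames=[2,1,-]
Step 3: ref 1 -> HIT, frames=[2,1,-]
Step 4: ref 5 -> FAULT, frames=[2,1,5]
Step 5: ref 5 -> HIT, frames=[2,1,5]
Step 6: ref 5 -> HIT, frames=[2,1,5]
Step 7: ref 4 -> FAULT, evict 2, frames=[4,1,5]
At step 7: evicted page 2

Answer: 2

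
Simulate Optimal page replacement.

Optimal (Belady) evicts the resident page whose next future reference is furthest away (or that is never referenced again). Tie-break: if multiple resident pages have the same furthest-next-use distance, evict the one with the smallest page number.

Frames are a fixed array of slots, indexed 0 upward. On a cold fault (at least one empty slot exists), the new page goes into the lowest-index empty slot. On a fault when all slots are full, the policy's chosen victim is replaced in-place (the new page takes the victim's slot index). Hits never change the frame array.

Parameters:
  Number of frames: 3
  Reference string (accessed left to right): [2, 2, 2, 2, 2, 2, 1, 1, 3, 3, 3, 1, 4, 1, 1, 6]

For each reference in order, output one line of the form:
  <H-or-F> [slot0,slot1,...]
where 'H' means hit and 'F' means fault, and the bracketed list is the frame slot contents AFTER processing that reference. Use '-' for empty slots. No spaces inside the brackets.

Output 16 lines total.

F [2,-,-]
H [2,-,-]
H [2,-,-]
H [2,-,-]
H [2,-,-]
H [2,-,-]
F [2,1,-]
H [2,1,-]
F [2,1,3]
H [2,1,3]
H [2,1,3]
H [2,1,3]
F [4,1,3]
H [4,1,3]
H [4,1,3]
F [4,6,3]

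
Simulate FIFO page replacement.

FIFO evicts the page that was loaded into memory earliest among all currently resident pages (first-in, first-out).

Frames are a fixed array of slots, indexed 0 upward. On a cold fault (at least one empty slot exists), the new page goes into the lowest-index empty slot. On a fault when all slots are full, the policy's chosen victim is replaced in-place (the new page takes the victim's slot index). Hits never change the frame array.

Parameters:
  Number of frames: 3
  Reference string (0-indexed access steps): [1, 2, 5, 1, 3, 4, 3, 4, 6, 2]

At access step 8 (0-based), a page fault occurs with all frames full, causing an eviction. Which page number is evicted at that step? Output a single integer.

Step 0: ref 1 -> FAULT, frames=[1,-,-]
Step 1: ref 2 -> FAULT, frames=[1,2,-]
Step 2: ref 5 -> FAULT, frames=[1,2,5]
Step 3: ref 1 -> HIT, frames=[1,2,5]
Step 4: ref 3 -> FAULT, evict 1, frames=[3,2,5]
Step 5: ref 4 -> FAULT, evict 2, frames=[3,4,5]
Step 6: ref 3 -> HIT, frames=[3,4,5]
Step 7: ref 4 -> HIT, frames=[3,4,5]
Step 8: ref 6 -> FAULT, evict 5, frames=[3,4,6]
At step 8: evicted page 5

Answer: 5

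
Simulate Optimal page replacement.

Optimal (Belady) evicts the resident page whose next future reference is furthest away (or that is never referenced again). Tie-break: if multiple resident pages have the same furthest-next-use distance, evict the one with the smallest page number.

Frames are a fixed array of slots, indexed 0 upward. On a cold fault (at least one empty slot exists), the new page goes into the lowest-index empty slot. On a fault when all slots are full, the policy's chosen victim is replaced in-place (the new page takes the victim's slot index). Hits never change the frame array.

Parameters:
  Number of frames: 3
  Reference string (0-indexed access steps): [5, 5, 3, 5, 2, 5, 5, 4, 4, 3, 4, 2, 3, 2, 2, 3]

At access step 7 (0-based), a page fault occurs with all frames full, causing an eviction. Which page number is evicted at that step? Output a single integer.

Answer: 5

Derivation:
Step 0: ref 5 -> FAULT, frames=[5,-,-]
Step 1: ref 5 -> HIT, frames=[5,-,-]
Step 2: ref 3 -> FAULT, frames=[5,3,-]
Step 3: ref 5 -> HIT, frames=[5,3,-]
Step 4: ref 2 -> FAULT, frames=[5,3,2]
Step 5: ref 5 -> HIT, frames=[5,3,2]
Step 6: ref 5 -> HIT, frames=[5,3,2]
Step 7: ref 4 -> FAULT, evict 5, frames=[4,3,2]
At step 7: evicted page 5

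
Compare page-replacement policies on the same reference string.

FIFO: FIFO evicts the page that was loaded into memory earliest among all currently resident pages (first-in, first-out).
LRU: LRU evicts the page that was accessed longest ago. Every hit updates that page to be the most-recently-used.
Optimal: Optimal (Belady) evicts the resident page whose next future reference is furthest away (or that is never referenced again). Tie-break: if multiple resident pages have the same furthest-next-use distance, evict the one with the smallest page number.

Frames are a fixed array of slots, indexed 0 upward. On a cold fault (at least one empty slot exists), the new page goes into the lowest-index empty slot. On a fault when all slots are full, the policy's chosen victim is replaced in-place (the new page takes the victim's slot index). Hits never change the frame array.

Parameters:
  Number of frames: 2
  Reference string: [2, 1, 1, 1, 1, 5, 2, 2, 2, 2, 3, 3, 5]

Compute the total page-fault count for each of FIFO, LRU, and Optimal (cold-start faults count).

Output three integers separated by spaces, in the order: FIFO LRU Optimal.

--- FIFO ---
  step 0: ref 2 -> FAULT, frames=[2,-] (faults so far: 1)
  step 1: ref 1 -> FAULT, frames=[2,1] (faults so far: 2)
  step 2: ref 1 -> HIT, frames=[2,1] (faults so far: 2)
  step 3: ref 1 -> HIT, frames=[2,1] (faults so far: 2)
  step 4: ref 1 -> HIT, frames=[2,1] (faults so far: 2)
  step 5: ref 5 -> FAULT, evict 2, frames=[5,1] (faults so far: 3)
  step 6: ref 2 -> FAULT, evict 1, frames=[5,2] (faults so far: 4)
  step 7: ref 2 -> HIT, frames=[5,2] (faults so far: 4)
  step 8: ref 2 -> HIT, frames=[5,2] (faults so far: 4)
  step 9: ref 2 -> HIT, frames=[5,2] (faults so far: 4)
  step 10: ref 3 -> FAULT, evict 5, frames=[3,2] (faults so far: 5)
  step 11: ref 3 -> HIT, frames=[3,2] (faults so far: 5)
  step 12: ref 5 -> FAULT, evict 2, frames=[3,5] (faults so far: 6)
  FIFO total faults: 6
--- LRU ---
  step 0: ref 2 -> FAULT, frames=[2,-] (faults so far: 1)
  step 1: ref 1 -> FAULT, frames=[2,1] (faults so far: 2)
  step 2: ref 1 -> HIT, frames=[2,1] (faults so far: 2)
  step 3: ref 1 -> HIT, frames=[2,1] (faults so far: 2)
  step 4: ref 1 -> HIT, frames=[2,1] (faults so far: 2)
  step 5: ref 5 -> FAULT, evict 2, frames=[5,1] (faults so far: 3)
  step 6: ref 2 -> FAULT, evict 1, frames=[5,2] (faults so far: 4)
  step 7: ref 2 -> HIT, frames=[5,2] (faults so far: 4)
  step 8: ref 2 -> HIT, frames=[5,2] (faults so far: 4)
  step 9: ref 2 -> HIT, frames=[5,2] (faults so far: 4)
  step 10: ref 3 -> FAULT, evict 5, frames=[3,2] (faults so far: 5)
  step 11: ref 3 -> HIT, frames=[3,2] (faults so far: 5)
  step 12: ref 5 -> FAULT, evict 2, frames=[3,5] (faults so far: 6)
  LRU total faults: 6
--- Optimal ---
  step 0: ref 2 -> FAULT, frames=[2,-] (faults so far: 1)
  step 1: ref 1 -> FAULT, frames=[2,1] (faults so far: 2)
  step 2: ref 1 -> HIT, frames=[2,1] (faults so far: 2)
  step 3: ref 1 -> HIT, frames=[2,1] (faults so far: 2)
  step 4: ref 1 -> HIT, frames=[2,1] (faults so far: 2)
  step 5: ref 5 -> FAULT, evict 1, frames=[2,5] (faults so far: 3)
  step 6: ref 2 -> HIT, frames=[2,5] (faults so far: 3)
  step 7: ref 2 -> HIT, frames=[2,5] (faults so far: 3)
  step 8: ref 2 -> HIT, frames=[2,5] (faults so far: 3)
  step 9: ref 2 -> HIT, frames=[2,5] (faults so far: 3)
  step 10: ref 3 -> FAULT, evict 2, frames=[3,5] (faults so far: 4)
  step 11: ref 3 -> HIT, frames=[3,5] (faults so far: 4)
  step 12: ref 5 -> HIT, frames=[3,5] (faults so far: 4)
  Optimal total faults: 4

Answer: 6 6 4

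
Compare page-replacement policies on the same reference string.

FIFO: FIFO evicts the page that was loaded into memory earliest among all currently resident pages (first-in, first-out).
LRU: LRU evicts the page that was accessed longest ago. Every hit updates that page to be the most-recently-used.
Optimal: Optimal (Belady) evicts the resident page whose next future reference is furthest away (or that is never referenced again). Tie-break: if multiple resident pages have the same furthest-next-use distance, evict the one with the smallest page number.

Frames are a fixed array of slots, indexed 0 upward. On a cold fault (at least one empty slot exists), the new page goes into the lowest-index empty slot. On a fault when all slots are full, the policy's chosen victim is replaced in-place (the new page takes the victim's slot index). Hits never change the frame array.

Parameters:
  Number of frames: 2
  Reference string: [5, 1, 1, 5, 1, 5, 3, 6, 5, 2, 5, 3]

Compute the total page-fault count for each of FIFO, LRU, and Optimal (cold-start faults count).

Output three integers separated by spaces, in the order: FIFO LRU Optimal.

--- FIFO ---
  step 0: ref 5 -> FAULT, frames=[5,-] (faults so far: 1)
  step 1: ref 1 -> FAULT, frames=[5,1] (faults so far: 2)
  step 2: ref 1 -> HIT, frames=[5,1] (faults so far: 2)
  step 3: ref 5 -> HIT, frames=[5,1] (faults so far: 2)
  step 4: ref 1 -> HIT, frames=[5,1] (faults so far: 2)
  step 5: ref 5 -> HIT, frames=[5,1] (faults so far: 2)
  step 6: ref 3 -> FAULT, evict 5, frames=[3,1] (faults so far: 3)
  step 7: ref 6 -> FAULT, evict 1, frames=[3,6] (faults so far: 4)
  step 8: ref 5 -> FAULT, evict 3, frames=[5,6] (faults so far: 5)
  step 9: ref 2 -> FAULT, evict 6, frames=[5,2] (faults so far: 6)
  step 10: ref 5 -> HIT, frames=[5,2] (faults so far: 6)
  step 11: ref 3 -> FAULT, evict 5, frames=[3,2] (faults so far: 7)
  FIFO total faults: 7
--- LRU ---
  step 0: ref 5 -> FAULT, frames=[5,-] (faults so far: 1)
  step 1: ref 1 -> FAULT, frames=[5,1] (faults so far: 2)
  step 2: ref 1 -> HIT, frames=[5,1] (faults so far: 2)
  step 3: ref 5 -> HIT, frames=[5,1] (faults so far: 2)
  step 4: ref 1 -> HIT, frames=[5,1] (faults so far: 2)
  step 5: ref 5 -> HIT, frames=[5,1] (faults so far: 2)
  step 6: ref 3 -> FAULT, evict 1, frames=[5,3] (faults so far: 3)
  step 7: ref 6 -> FAULT, evict 5, frames=[6,3] (faults so far: 4)
  step 8: ref 5 -> FAULT, evict 3, frames=[6,5] (faults so far: 5)
  step 9: ref 2 -> FAULT, evict 6, frames=[2,5] (faults so far: 6)
  step 10: ref 5 -> HIT, frames=[2,5] (faults so far: 6)
  step 11: ref 3 -> FAULT, evict 2, frames=[3,5] (faults so far: 7)
  LRU total faults: 7
--- Optimal ---
  step 0: ref 5 -> FAULT, frames=[5,-] (faults so far: 1)
  step 1: ref 1 -> FAULT, frames=[5,1] (faults so far: 2)
  step 2: ref 1 -> HIT, frames=[5,1] (faults so far: 2)
  step 3: ref 5 -> HIT, frames=[5,1] (faults so far: 2)
  step 4: ref 1 -> HIT, frames=[5,1] (faults so far: 2)
  step 5: ref 5 -> HIT, frames=[5,1] (faults so far: 2)
  step 6: ref 3 -> FAULT, evict 1, frames=[5,3] (faults so far: 3)
  step 7: ref 6 -> FAULT, evict 3, frames=[5,6] (faults so far: 4)
  step 8: ref 5 -> HIT, frames=[5,6] (faults so far: 4)
  step 9: ref 2 -> FAULT, evict 6, frames=[5,2] (faults so far: 5)
  step 10: ref 5 -> HIT, frames=[5,2] (faults so far: 5)
  step 11: ref 3 -> FAULT, evict 2, frames=[5,3] (faults so far: 6)
  Optimal total faults: 6

Answer: 7 7 6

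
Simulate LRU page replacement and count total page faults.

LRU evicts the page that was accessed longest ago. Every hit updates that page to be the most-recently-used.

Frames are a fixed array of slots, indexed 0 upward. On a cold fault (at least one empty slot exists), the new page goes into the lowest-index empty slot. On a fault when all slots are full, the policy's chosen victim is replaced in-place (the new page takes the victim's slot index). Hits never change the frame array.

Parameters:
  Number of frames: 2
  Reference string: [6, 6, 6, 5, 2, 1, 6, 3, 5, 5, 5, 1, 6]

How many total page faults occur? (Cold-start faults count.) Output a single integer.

Step 0: ref 6 → FAULT, frames=[6,-]
Step 1: ref 6 → HIT, frames=[6,-]
Step 2: ref 6 → HIT, frames=[6,-]
Step 3: ref 5 → FAULT, frames=[6,5]
Step 4: ref 2 → FAULT (evict 6), frames=[2,5]
Step 5: ref 1 → FAULT (evict 5), frames=[2,1]
Step 6: ref 6 → FAULT (evict 2), frames=[6,1]
Step 7: ref 3 → FAULT (evict 1), frames=[6,3]
Step 8: ref 5 → FAULT (evict 6), frames=[5,3]
Step 9: ref 5 → HIT, frames=[5,3]
Step 10: ref 5 → HIT, frames=[5,3]
Step 11: ref 1 → FAULT (evict 3), frames=[5,1]
Step 12: ref 6 → FAULT (evict 5), frames=[6,1]
Total faults: 9

Answer: 9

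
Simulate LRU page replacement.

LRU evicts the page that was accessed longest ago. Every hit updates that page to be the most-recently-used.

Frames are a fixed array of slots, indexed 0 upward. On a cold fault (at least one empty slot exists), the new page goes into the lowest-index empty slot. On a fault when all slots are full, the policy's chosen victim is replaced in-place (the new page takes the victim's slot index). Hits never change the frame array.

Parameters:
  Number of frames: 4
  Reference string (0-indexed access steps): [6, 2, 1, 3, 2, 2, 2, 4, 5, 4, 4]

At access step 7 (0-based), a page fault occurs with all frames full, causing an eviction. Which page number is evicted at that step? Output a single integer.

Answer: 6

Derivation:
Step 0: ref 6 -> FAULT, frames=[6,-,-,-]
Step 1: ref 2 -> FAULT, frames=[6,2,-,-]
Step 2: ref 1 -> FAULT, frames=[6,2,1,-]
Step 3: ref 3 -> FAULT, frames=[6,2,1,3]
Step 4: ref 2 -> HIT, frames=[6,2,1,3]
Step 5: ref 2 -> HIT, frames=[6,2,1,3]
Step 6: ref 2 -> HIT, frames=[6,2,1,3]
Step 7: ref 4 -> FAULT, evict 6, frames=[4,2,1,3]
At step 7: evicted page 6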